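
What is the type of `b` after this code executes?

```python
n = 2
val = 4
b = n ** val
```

int ** positive int returns int (2 ** 4 = 16)

int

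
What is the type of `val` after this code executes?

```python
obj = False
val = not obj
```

'not' always returns bool

bool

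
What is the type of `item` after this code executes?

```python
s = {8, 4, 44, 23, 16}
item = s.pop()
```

Popping from a set of ints returns int

int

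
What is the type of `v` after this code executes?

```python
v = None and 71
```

'and' returns first falsy value (None)

NoneType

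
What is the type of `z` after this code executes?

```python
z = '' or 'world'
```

'or' returns first truthy value ('world', which is str)

str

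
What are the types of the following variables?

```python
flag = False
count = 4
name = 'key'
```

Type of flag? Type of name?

flag is bool; name is str

bool, str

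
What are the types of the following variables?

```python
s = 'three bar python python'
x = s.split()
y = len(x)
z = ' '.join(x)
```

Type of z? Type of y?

str.join() returns str; len() returns int

str, int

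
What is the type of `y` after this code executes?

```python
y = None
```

None has type NoneType

NoneType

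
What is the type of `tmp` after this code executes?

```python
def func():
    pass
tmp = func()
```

A function with no return statement returns None

NoneType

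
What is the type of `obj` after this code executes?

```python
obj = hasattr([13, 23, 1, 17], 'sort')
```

hasattr() returns bool

bool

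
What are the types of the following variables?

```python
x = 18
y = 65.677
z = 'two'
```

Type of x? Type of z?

x is int; z is str

int, str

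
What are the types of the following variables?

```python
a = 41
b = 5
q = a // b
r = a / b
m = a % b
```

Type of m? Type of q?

int % int returns int; int // int returns int

int, int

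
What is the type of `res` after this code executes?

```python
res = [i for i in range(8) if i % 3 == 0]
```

A list comprehension [...] produces a list

list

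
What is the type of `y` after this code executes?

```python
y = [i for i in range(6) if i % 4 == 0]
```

A list comprehension [...] produces a list

list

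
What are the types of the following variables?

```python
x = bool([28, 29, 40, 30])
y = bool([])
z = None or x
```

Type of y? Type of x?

bool() returns bool; bool() returns bool

bool, bool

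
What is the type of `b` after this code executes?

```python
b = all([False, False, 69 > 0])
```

all() returns bool

bool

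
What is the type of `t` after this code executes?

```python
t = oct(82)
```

oct() returns str representation

str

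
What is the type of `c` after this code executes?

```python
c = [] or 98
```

'or' returns first truthy value (98, which is int)

int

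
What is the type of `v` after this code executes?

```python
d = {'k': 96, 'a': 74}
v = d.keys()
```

.keys() returns a dict_keys view object

dict_keys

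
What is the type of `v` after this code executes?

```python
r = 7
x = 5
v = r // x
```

int // int returns int (7 // 5 = 1)

int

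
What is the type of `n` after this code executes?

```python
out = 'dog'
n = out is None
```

'is' comparison returns bool

bool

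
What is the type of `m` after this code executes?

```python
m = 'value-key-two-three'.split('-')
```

str.split() returns list

list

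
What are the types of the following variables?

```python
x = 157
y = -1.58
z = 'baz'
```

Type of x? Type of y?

x is int; y is float

int, float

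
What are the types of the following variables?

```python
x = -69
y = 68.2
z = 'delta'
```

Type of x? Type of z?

x is int; z is str

int, str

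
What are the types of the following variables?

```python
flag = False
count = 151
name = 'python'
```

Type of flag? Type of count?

flag is bool; count is int

bool, int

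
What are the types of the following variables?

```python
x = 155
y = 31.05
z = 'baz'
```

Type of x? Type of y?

x is int; y is float

int, float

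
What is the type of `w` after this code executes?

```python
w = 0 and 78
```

'and' returns the first falsy value (0, which is int)

int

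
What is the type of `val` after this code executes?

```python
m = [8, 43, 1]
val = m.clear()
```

list.clear() returns None

NoneType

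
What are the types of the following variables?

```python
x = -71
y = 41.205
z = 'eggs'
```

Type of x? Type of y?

x is int; y is float

int, float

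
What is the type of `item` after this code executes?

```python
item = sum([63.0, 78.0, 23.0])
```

sum() of floats returns float

float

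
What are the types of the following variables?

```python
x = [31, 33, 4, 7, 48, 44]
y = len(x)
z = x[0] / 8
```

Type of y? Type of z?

len() returns int; int / int returns float

int, float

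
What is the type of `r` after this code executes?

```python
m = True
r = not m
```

'not' always returns bool

bool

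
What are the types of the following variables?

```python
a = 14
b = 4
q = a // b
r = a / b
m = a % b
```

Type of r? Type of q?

int / int returns float; int // int returns int

float, int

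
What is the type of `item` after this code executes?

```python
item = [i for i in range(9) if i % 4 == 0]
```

A list comprehension [...] produces a list

list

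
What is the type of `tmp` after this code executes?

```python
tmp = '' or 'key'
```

'or' returns first truthy value ('key', which is str)

str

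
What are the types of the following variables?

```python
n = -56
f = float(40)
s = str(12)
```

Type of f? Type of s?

f is float; s is str

float, str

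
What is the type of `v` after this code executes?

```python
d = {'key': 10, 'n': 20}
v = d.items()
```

dict.items() returns a dict_items view

dict_items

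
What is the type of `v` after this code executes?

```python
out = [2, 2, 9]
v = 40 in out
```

'in' operator returns bool

bool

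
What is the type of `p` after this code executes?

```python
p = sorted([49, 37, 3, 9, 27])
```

sorted() always returns list

list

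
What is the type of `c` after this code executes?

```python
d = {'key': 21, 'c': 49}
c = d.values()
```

.values() returns a dict_values view object

dict_values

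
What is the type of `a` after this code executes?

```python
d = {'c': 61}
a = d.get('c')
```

dict.get() returns the value (int) when key is found

int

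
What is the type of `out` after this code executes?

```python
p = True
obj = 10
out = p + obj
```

bool + int returns int (True is 1, so 1 + 10 = 11)

int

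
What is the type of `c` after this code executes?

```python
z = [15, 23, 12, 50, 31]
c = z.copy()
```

list.copy() returns list

list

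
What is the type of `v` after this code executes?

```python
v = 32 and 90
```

'and' returns the last value when all truthy (90, which is int)

int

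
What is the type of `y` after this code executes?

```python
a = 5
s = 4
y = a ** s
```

int ** positive int returns int (5 ** 4 = 625)

int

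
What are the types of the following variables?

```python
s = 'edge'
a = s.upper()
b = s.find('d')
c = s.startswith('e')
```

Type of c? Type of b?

str.startswith() returns bool; str.find() returns int

bool, int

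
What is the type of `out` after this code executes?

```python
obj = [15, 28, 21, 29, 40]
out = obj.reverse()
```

list.reverse() returns None

NoneType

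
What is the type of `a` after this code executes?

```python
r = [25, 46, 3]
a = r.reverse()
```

list.reverse() returns None

NoneType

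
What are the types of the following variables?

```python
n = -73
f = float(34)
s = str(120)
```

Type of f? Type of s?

f is float; s is str

float, str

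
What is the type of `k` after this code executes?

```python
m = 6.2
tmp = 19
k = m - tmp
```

float - int returns float (6.2 - 19 = -12.8)

float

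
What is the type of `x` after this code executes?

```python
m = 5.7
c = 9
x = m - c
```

float - int returns float (5.7 - 9 = -3.3)

float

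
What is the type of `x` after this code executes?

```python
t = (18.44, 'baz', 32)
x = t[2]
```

Index 2 of tuple is 32 which is int

int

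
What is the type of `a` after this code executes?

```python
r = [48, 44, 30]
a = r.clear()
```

list.clear() returns None

NoneType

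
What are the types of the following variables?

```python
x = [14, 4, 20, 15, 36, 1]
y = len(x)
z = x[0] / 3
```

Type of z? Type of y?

int / int returns float; len() returns int

float, int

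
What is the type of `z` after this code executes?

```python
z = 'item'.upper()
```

str.upper() returns str

str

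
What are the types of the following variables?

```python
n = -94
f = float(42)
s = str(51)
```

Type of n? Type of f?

n is int; f is float

int, float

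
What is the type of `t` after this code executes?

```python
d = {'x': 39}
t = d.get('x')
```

dict.get() returns the value (int) when key is found

int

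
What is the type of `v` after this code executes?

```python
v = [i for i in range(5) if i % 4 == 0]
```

A list comprehension [...] produces a list

list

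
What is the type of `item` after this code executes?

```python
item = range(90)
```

range() returns a range object

range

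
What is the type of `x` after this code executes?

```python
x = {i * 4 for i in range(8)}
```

A set comprehension {expr for x in iterable} produces a set

set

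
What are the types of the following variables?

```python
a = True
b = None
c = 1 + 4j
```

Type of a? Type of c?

a is bool; c is complex

bool, complex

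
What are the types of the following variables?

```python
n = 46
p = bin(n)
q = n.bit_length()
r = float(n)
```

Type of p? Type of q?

bin() returns str; int.bit_length() returns int

str, int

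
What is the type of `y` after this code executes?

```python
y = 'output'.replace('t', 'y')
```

str.replace() returns str

str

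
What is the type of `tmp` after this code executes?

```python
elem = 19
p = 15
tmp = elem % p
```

int % int returns int (19 % 15 = 4)

int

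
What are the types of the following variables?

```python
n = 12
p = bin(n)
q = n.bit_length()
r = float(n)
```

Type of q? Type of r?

int.bit_length() returns int; float() returns float

int, float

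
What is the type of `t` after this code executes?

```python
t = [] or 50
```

'or' returns first truthy value (50, which is int)

int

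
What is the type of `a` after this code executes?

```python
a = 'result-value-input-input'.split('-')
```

str.split() returns list

list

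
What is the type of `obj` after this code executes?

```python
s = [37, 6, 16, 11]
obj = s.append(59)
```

list.append() returns None (mutates in place)

NoneType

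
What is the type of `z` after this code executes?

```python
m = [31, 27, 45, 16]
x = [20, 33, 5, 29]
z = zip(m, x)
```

zip() returns a zip iterator object

zip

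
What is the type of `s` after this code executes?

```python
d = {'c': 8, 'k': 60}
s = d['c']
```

Accessing dict[str, int] with key 'c' returns int value 8

int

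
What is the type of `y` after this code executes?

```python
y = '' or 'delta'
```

'or' returns first truthy value ('delta', which is str)

str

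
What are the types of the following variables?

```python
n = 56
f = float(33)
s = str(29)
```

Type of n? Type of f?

n is int; f is float

int, float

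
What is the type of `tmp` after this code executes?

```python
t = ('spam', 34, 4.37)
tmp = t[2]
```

Index 2 of tuple is 4.37 which is float

float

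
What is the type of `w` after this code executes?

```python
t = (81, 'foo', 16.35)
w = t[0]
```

Index 0 of tuple is 81 which is int

int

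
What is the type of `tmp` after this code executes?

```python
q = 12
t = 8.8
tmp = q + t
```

int + float returns float (12 + 8.8 = 20.8)

float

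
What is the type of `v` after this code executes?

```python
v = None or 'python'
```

'or' with None returns the other value ('python', str)

str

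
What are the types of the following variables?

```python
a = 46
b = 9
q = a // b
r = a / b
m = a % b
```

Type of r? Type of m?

int / int returns float; int % int returns int

float, int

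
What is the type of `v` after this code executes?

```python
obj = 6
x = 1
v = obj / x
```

int / int always returns float in Python 3 (6 / 1 = 6)

float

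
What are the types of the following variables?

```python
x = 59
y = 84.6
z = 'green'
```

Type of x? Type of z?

x is int; z is str

int, str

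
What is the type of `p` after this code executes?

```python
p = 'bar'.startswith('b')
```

str.startswith() returns bool

bool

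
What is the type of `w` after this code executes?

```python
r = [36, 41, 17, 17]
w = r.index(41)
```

list.index() returns int

int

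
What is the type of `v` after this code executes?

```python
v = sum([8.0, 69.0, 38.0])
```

sum() of floats returns float

float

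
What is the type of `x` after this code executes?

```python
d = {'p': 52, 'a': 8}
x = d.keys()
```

.keys() returns a dict_keys view object

dict_keys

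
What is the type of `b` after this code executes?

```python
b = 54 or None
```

'or' returns first truthy value (54, int)

int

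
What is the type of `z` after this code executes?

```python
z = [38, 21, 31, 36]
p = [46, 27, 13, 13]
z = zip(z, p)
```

zip() returns a zip iterator object

zip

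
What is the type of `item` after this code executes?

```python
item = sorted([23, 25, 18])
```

sorted() always returns list

list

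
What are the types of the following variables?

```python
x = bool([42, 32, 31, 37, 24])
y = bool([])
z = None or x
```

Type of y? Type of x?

bool() returns bool; bool() returns bool

bool, bool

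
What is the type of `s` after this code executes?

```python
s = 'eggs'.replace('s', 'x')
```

str.replace() returns str

str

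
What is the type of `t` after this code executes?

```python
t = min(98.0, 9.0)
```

min() of floats returns float

float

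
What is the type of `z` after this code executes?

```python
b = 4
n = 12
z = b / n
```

int / int always returns float in Python 3 (4 / 12 = 0.333333)

float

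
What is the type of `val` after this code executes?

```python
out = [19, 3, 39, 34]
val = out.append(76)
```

list.append() returns None (mutates in place)

NoneType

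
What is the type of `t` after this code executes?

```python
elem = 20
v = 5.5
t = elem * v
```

int * float returns float (20 * 5.5 = 110.0)

float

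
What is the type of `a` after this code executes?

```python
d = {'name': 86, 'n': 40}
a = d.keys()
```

.keys() returns a dict_keys view object

dict_keys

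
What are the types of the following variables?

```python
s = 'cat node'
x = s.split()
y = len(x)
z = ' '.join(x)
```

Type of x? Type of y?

str.split() returns list; len() returns int

list, int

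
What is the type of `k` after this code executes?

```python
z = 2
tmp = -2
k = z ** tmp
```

int ** negative int returns float

float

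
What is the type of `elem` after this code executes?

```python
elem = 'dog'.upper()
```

str.upper() returns str

str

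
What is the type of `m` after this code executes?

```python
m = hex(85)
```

hex() returns str representation

str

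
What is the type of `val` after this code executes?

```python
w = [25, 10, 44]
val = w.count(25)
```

list.count() returns int

int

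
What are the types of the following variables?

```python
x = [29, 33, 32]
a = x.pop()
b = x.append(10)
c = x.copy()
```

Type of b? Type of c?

list.append() returns None; list.copy() returns list

NoneType, list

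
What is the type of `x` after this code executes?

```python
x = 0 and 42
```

'and' returns the first falsy value (0, which is int)

int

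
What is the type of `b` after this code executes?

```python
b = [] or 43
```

'or' returns first truthy value (43, which is int)

int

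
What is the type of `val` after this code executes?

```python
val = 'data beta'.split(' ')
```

str.split() returns list

list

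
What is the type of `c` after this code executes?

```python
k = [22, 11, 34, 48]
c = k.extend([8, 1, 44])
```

list.extend() returns None

NoneType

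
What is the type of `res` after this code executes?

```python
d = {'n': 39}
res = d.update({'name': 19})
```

dict.update() returns None

NoneType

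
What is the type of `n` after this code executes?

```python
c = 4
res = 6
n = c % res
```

int % int returns int (4 % 6 = 4)

int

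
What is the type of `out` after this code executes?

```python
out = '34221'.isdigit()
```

str.isdigit() returns bool

bool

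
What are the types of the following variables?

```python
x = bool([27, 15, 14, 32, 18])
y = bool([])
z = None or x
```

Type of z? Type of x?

None or <bool> returns the bool; bool() returns bool

bool, bool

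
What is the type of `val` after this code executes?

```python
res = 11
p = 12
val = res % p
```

int % int returns int (11 % 12 = 11)

int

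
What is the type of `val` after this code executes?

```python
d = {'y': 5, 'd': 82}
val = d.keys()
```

.keys() returns a dict_keys view object

dict_keys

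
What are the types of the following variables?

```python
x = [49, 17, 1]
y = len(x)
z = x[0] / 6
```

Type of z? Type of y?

int / int returns float; len() returns int

float, int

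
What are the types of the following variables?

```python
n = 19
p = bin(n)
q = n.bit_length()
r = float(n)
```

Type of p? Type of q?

bin() returns str; int.bit_length() returns int

str, int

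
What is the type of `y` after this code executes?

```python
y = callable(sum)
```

callable() returns bool

bool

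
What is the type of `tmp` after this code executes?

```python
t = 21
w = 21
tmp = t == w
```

Equality comparison returns bool

bool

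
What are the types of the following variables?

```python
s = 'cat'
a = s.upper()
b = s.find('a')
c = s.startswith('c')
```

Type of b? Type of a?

str.find() returns int; str.upper() returns str

int, str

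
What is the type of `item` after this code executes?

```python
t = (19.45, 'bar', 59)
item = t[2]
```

Index 2 of tuple is 59 which is int

int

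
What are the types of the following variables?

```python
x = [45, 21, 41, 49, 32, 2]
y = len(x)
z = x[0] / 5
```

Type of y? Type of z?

len() returns int; int / int returns float

int, float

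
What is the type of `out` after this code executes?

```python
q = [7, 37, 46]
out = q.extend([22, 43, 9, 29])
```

list.extend() returns None

NoneType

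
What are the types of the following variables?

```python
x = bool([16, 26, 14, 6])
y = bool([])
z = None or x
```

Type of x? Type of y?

bool() returns bool; bool() returns bool

bool, bool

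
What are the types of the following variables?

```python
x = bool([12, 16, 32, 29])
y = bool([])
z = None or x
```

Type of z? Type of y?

None or <bool> returns the bool; bool() returns bool

bool, bool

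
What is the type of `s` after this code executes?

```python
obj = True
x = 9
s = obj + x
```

bool + int returns int (True is 1, so 1 + 9 = 10)

int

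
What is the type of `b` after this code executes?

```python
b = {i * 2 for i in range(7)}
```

A set comprehension {expr for x in iterable} produces a set

set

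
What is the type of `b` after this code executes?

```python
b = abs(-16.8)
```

abs() of float returns float

float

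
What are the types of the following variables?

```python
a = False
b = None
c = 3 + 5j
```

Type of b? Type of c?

b is NoneType; c is complex

NoneType, complex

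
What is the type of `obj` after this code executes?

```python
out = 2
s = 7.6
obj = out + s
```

int + float returns float (2 + 7.6 = 9.6)

float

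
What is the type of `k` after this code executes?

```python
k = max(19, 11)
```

max() of ints returns int

int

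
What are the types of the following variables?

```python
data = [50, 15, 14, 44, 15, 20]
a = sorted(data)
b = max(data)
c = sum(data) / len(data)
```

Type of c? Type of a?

int / int returns float; sorted() returns list

float, list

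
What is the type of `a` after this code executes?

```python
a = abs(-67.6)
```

abs() of float returns float

float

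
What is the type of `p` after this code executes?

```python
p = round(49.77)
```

round() with no ndigits arg returns int

int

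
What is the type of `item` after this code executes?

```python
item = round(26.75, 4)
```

round() with ndigits arg returns float

float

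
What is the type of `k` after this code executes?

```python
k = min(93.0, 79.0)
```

min() of floats returns float

float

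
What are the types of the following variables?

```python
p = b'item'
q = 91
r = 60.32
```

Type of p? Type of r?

p is bytes; r is float

bytes, float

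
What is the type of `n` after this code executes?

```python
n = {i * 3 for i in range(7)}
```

A set comprehension {expr for x in iterable} produces a set

set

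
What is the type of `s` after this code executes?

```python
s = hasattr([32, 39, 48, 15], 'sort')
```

hasattr() returns bool

bool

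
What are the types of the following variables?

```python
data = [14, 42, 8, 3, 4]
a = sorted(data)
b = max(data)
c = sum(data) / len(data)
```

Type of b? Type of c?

max of ints returns int; int / int returns float

int, float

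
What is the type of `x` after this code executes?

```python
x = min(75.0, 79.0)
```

min() of floats returns float

float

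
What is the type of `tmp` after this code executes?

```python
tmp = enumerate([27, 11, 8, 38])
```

enumerate() returns an enumerate iterator object

enumerate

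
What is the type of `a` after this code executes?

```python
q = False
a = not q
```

'not' always returns bool

bool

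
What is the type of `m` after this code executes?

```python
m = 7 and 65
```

'and' returns the last value when all truthy (65, which is int)

int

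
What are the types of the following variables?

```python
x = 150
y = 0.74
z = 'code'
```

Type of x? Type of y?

x is int; y is float

int, float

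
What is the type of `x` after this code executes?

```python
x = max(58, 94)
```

max() of ints returns int

int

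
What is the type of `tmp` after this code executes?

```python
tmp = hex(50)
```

hex() returns str representation

str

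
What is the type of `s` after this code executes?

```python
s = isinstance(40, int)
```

isinstance() returns bool

bool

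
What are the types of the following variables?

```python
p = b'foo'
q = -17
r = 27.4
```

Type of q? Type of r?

q is int; r is float

int, float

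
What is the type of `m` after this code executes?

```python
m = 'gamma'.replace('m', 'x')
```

str.replace() returns str

str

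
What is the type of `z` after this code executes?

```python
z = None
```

None has type NoneType

NoneType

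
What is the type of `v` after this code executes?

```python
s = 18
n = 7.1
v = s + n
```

int + float returns float (18 + 7.1 = 25.1)

float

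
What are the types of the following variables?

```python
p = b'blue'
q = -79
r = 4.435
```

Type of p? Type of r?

p is bytes; r is float

bytes, float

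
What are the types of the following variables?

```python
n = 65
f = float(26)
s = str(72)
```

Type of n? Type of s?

n is int; s is str

int, str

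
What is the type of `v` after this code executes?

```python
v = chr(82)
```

chr() returns str (single character)

str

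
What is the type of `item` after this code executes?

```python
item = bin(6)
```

bin() returns str representation

str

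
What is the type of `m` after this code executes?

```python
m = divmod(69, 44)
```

divmod() returns a tuple (quotient, remainder)

tuple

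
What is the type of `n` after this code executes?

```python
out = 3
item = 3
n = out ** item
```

int ** positive int returns int (3 ** 3 = 27)

int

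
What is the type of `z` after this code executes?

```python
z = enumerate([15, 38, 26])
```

enumerate() returns an enumerate iterator object

enumerate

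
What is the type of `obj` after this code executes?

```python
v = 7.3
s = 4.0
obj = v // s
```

float // float returns float (floor division preserves float type)

float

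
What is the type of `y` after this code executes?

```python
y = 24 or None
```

'or' returns first truthy value (24, int)

int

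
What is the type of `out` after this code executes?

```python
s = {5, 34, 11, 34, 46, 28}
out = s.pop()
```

Popping from a set of ints returns int

int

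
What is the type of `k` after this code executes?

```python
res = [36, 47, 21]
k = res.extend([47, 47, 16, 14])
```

list.extend() returns None

NoneType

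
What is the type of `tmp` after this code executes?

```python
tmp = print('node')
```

print() returns None

NoneType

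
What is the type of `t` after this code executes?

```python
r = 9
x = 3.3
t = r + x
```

int + float returns float (9 + 3.3 = 12.3)

float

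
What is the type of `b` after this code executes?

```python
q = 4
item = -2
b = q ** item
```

int ** negative int returns float

float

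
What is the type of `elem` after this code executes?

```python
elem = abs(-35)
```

abs() of int returns int

int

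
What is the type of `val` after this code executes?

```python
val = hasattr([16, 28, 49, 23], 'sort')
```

hasattr() returns bool

bool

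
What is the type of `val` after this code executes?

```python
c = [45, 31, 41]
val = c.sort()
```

list.sort() returns None (sorts in place)

NoneType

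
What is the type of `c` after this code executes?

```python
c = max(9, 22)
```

max() of ints returns int

int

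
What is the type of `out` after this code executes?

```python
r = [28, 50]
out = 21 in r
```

'in' operator returns bool

bool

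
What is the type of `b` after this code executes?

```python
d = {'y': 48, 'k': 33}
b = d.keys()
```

.keys() returns a dict_keys view object

dict_keys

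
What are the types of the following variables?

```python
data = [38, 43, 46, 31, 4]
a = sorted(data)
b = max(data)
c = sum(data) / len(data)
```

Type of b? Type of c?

max of ints returns int; int / int returns float

int, float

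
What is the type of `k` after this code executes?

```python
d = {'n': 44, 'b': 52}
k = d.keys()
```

.keys() returns a dict_keys view object

dict_keys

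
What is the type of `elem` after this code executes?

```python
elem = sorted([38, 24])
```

sorted() always returns list

list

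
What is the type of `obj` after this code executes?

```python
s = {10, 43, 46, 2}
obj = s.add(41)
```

set.add() returns None (mutates in place)

NoneType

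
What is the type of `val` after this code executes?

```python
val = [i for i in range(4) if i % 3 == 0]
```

A list comprehension [...] produces a list

list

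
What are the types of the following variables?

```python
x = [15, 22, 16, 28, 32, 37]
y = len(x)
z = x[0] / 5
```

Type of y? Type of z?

len() returns int; int / int returns float

int, float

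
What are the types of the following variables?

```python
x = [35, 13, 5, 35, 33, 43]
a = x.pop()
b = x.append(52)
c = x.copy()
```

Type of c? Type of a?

list.copy() returns list; list.pop() returns the element (int)

list, int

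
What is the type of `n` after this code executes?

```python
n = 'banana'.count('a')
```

str.count() returns int

int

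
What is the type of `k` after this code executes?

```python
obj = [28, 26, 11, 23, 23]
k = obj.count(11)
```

list.count() returns int

int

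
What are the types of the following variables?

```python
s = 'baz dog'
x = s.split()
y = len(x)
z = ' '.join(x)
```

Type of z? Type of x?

str.join() returns str; str.split() returns list

str, list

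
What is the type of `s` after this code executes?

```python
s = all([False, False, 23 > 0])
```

all() returns bool

bool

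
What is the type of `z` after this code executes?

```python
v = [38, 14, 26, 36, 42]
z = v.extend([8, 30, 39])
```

list.extend() returns None

NoneType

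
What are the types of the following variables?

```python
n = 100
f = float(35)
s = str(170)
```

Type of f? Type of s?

f is float; s is str

float, str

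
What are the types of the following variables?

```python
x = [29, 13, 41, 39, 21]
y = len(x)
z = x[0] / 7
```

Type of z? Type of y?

int / int returns float; len() returns int

float, int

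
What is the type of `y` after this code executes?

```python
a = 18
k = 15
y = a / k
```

int / int always returns float in Python 3 (18 / 15 = 1.2)

float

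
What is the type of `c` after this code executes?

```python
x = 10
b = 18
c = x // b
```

int // int returns int (10 // 18 = 0)

int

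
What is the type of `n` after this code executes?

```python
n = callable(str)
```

callable() returns bool

bool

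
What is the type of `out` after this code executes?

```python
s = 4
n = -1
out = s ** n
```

int ** negative int returns float

float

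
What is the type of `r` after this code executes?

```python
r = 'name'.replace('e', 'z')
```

str.replace() returns str

str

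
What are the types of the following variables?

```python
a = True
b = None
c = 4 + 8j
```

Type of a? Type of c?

a is bool; c is complex

bool, complex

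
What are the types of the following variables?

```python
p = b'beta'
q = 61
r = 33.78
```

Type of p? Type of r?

p is bytes; r is float

bytes, float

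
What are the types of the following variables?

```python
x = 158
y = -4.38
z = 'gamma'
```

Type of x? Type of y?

x is int; y is float

int, float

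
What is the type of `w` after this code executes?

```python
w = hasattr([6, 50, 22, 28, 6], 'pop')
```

hasattr() returns bool

bool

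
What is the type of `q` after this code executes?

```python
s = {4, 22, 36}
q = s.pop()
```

Popping from a set of ints returns int

int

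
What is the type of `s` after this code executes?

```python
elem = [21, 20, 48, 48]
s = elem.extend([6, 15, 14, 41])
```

list.extend() returns None

NoneType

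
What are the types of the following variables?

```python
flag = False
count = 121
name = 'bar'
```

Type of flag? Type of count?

flag is bool; count is int

bool, int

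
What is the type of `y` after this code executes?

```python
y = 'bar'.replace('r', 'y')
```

str.replace() returns str

str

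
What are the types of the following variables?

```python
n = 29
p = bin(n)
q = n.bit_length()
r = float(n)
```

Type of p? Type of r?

bin() returns str; float() returns float

str, float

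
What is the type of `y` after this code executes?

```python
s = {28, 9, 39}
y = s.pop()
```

Popping from a set of ints returns int

int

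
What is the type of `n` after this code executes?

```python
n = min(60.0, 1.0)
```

min() of floats returns float

float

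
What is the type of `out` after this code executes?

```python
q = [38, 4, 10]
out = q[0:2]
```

Slicing a list always returns a list

list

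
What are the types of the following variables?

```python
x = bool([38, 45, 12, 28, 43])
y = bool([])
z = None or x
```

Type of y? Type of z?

bool() returns bool; None or <bool> returns the bool

bool, bool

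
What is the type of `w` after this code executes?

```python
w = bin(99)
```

bin() returns str representation

str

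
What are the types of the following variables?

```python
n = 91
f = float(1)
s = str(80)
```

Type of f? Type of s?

f is float; s is str

float, str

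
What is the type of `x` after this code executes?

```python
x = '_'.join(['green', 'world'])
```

str.join() returns str

str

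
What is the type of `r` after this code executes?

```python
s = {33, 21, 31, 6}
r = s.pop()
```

Popping from a set of ints returns int

int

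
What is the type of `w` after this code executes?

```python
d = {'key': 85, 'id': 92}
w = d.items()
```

dict.items() returns a dict_items view

dict_items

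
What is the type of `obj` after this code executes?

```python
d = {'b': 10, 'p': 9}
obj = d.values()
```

.values() returns a dict_values view object

dict_values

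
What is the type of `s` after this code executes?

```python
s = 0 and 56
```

'and' returns the first falsy value (0, which is int)

int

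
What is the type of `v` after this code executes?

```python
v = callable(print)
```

callable() returns bool

bool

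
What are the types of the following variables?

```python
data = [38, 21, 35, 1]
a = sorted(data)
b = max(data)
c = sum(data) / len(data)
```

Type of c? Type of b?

int / int returns float; max of ints returns int

float, int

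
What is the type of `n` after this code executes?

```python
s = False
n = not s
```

'not' always returns bool

bool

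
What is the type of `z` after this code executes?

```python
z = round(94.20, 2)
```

round() with ndigits arg returns float

float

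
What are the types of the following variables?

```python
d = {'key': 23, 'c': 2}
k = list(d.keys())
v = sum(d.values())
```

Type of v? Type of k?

sum of int values returns int; list(...) returns list

int, list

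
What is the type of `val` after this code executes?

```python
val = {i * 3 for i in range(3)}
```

A set comprehension {expr for x in iterable} produces a set

set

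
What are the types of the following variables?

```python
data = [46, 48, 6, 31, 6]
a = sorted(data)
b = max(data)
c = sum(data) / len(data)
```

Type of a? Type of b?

sorted() returns list; max of ints returns int

list, int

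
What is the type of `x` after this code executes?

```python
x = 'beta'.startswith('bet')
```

str.startswith() returns bool

bool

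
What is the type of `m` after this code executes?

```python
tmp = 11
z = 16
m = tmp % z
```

int % int returns int (11 % 16 = 11)

int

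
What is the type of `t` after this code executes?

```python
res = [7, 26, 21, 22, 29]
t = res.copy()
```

list.copy() returns list

list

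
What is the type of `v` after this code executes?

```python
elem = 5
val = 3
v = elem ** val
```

int ** positive int returns int (5 ** 3 = 125)

int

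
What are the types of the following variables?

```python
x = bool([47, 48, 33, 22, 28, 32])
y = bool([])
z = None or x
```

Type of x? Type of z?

bool() returns bool; None or <bool> returns the bool

bool, bool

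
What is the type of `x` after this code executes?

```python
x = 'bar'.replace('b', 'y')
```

str.replace() returns str

str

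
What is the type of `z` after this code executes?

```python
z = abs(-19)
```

abs() of int returns int

int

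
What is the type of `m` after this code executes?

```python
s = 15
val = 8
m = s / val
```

int / int always returns float in Python 3 (15 / 8 = 1.875)

float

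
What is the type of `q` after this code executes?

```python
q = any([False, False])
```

any() returns bool

bool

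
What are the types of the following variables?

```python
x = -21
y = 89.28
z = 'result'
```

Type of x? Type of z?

x is int; z is str

int, str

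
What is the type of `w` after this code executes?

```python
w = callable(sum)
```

callable() returns bool

bool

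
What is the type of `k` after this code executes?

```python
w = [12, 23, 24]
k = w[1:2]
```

Slicing a list always returns a list

list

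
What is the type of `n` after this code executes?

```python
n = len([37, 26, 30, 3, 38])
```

len() always returns int

int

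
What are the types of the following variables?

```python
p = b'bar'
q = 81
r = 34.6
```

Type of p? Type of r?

p is bytes; r is float

bytes, float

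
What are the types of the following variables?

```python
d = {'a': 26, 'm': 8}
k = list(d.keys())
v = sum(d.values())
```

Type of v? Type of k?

sum of int values returns int; list(...) returns list

int, list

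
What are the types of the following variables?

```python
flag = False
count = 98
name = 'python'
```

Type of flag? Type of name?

flag is bool; name is str

bool, str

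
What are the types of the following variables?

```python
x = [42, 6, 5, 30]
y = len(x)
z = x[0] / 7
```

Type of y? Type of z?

len() returns int; int / int returns float

int, float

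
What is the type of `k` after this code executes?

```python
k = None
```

None has type NoneType

NoneType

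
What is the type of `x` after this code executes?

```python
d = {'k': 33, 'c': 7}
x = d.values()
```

.values() returns a dict_values view object

dict_values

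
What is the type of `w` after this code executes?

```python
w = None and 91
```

'and' returns first falsy value (None)

NoneType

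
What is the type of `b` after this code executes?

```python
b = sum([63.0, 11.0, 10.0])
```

sum() of floats returns float

float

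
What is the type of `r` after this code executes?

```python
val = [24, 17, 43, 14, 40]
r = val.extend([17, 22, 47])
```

list.extend() returns None

NoneType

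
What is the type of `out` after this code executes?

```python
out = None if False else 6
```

Ternary: condition is False, else branch (6) taken → int

int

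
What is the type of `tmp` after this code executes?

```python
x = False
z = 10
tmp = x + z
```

bool + int returns int (False is 0, so 0 + 10 = 10)

int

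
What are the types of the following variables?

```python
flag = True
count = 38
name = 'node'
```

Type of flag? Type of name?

flag is bool; name is str

bool, str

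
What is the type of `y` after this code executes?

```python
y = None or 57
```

'or' with None returns the other value (57, int)

int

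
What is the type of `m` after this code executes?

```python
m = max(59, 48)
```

max() of ints returns int

int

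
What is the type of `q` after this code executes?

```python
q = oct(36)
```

oct() returns str representation

str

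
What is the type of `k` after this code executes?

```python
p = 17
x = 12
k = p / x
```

int / int always returns float in Python 3 (17 / 12 = 1.41667)

float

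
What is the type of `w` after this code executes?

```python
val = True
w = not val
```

'not' always returns bool

bool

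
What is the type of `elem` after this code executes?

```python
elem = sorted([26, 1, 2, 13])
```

sorted() always returns list

list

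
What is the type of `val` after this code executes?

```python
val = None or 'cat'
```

'or' with None returns the other value ('cat', str)

str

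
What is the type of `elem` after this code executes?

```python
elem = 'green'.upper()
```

str.upper() returns str

str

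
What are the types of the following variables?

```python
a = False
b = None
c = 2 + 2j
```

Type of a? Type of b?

a is bool; b is NoneType

bool, NoneType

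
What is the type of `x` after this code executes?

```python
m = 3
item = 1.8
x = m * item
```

int * float returns float (3 * 1.8 = 5.4)

float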